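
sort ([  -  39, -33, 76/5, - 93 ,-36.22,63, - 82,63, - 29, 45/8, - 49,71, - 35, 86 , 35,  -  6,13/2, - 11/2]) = [ - 93,- 82, - 49, - 39, - 36.22 ,-35  ,-33,-29, - 6, -11/2,45/8, 13/2,76/5 , 35,63,  63,71,  86] 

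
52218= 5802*9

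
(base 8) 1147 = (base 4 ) 21213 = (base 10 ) 615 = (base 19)1d7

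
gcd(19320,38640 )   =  19320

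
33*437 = 14421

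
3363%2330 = 1033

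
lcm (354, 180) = 10620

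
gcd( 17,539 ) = 1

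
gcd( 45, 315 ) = 45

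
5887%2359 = 1169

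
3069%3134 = 3069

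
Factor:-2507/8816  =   - 2^( - 4 )*19^( - 1)*23^1*29^( - 1)* 109^1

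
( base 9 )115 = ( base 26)3H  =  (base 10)95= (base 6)235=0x5f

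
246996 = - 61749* ( - 4) 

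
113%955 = 113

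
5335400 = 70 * 76220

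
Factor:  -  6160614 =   -  2^1*3^1 *53^1 * 19373^1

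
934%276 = 106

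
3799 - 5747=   -1948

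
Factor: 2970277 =2970277^1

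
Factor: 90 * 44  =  2^3*3^2 * 5^1*11^1 = 3960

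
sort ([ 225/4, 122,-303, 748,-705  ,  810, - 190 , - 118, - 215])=[-705, - 303, - 215,-190, - 118, 225/4, 122,748 , 810]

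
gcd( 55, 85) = 5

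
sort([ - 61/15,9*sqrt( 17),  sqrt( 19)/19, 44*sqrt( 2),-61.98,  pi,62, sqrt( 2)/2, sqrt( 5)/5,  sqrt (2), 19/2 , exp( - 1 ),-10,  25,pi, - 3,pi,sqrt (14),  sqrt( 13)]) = [-61.98,- 10, - 61/15,-3,  sqrt( 19) /19, exp(- 1 ), sqrt( 5) /5 , sqrt (2 )/2 , sqrt (2) , pi, pi, pi, sqrt( 13), sqrt (14 ), 19/2,  25,9 * sqrt (17),62,  44*sqrt( 2)]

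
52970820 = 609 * 86980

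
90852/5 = 90852/5 = 18170.40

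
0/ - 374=0/1 = - 0.00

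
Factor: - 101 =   -  101^1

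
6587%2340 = 1907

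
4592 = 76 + 4516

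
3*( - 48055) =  - 144165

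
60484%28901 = 2682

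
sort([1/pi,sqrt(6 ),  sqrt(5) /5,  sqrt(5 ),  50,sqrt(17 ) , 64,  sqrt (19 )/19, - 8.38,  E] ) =[ - 8.38,sqrt (19 )/19 , 1/pi, sqrt (5 ) /5,sqrt(5 ),sqrt(6 ),E,  sqrt(17), 50,  64 ] 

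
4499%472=251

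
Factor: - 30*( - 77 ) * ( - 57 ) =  - 131670 = - 2^1*3^2*5^1*7^1*11^1 * 19^1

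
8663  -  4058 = 4605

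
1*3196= 3196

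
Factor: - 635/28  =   - 2^( - 2) * 5^1* 7^( - 1)*127^1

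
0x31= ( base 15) 34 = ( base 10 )49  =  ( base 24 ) 21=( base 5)144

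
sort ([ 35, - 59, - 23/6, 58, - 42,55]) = [ - 59, - 42, - 23/6,35,55,58]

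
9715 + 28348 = 38063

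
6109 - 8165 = -2056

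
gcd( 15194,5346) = 2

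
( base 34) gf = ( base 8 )1057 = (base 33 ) GV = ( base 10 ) 559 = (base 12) 3A7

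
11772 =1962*6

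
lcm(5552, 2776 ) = 5552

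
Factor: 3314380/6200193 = 2^2*3^( - 1 ) * 5^1*47^ (-1)*43973^( - 1)  *  165719^1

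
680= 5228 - 4548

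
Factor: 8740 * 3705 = 32381700 = 2^2*3^1*5^2*13^1 * 19^2*23^1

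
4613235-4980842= - 367607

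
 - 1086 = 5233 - 6319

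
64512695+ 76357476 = 140870171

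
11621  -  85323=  - 73702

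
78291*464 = 36327024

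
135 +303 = 438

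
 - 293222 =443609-736831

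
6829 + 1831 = 8660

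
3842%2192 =1650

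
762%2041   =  762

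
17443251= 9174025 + 8269226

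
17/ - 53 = - 17/53  =  -0.32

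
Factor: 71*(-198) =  - 2^1*3^2* 11^1*71^1  =  - 14058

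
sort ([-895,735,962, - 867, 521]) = [  -  895 ,  -  867 , 521, 735, 962 ] 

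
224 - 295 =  - 71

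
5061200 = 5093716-32516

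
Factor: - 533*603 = -321399 = - 3^2 * 13^1*41^1*67^1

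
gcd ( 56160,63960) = 1560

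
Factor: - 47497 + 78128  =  30631^1 =30631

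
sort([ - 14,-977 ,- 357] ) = [ - 977, - 357, - 14] 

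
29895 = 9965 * 3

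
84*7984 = 670656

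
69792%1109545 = 69792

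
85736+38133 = 123869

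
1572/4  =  393 = 393.00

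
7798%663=505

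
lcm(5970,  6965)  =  41790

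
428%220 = 208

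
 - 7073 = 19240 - 26313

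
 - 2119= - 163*13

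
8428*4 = 33712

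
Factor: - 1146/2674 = -3/7  =  - 3^1*7^(-1) 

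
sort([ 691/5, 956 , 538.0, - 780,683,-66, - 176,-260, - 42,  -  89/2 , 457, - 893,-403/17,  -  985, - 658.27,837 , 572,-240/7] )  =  [ - 985,-893,-780, - 658.27,  -  260, - 176, - 66,-89/2, - 42,  -  240/7,-403/17, 691/5,457,538.0, 572, 683, 837,956]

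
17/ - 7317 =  - 1 + 7300/7317 = - 0.00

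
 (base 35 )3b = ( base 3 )11022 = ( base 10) 116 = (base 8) 164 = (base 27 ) 48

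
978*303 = 296334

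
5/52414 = 5/52414 = 0.00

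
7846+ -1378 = 6468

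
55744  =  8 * 6968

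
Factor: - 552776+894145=7^1 * 48767^1 = 341369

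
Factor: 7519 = 73^1 * 103^1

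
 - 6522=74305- 80827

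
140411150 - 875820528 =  - 735409378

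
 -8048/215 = -8048/215= - 37.43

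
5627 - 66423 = -60796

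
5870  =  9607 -3737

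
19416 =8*2427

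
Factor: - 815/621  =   - 3^( - 3)*5^1*23^(  -  1 ) * 163^1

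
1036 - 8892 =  - 7856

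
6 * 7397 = 44382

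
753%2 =1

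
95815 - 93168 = 2647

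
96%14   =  12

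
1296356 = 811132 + 485224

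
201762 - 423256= - 221494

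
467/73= 6 + 29/73 = 6.40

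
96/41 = 2+14/41  =  2.34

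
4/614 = 2/307 = 0.01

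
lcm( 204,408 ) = 408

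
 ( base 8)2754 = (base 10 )1516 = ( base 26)268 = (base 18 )4C4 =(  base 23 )2jl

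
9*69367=624303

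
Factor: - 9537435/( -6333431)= 3^2*5^1 * 13^( - 1)*211943^1*487187^(- 1)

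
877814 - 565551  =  312263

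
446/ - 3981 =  - 446/3981 = - 0.11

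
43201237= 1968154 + 41233083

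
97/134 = 97/134 = 0.72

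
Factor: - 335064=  - 2^3 * 3^1*23^1*607^1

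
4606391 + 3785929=8392320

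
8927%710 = 407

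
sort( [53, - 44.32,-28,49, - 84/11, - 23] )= [ - 44.32,  -  28, - 23, - 84/11,49,  53]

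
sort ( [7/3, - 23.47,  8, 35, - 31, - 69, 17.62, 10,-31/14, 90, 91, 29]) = [ - 69,-31, - 23.47, - 31/14, 7/3 , 8, 10, 17.62, 29, 35, 90, 91 ]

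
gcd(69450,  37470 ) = 30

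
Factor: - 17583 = -3^1*5861^1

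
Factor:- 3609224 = -2^3*  29^1*47^1*331^1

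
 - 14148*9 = -127332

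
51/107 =51/107  =  0.48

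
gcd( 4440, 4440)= 4440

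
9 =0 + 9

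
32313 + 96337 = 128650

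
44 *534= 23496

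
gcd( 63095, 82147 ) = 1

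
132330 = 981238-848908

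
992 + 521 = 1513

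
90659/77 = 90659/77 = 1177.39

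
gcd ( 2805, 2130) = 15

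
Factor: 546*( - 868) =-2^3*3^1*7^2 * 13^1*31^1 = - 473928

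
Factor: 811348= 2^2*23^1*8819^1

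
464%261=203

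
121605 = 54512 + 67093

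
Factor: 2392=2^3*13^1*23^1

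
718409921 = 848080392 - 129670471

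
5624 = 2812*2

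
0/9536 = 0  =  0.00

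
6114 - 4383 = 1731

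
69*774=53406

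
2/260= 1/130 = 0.01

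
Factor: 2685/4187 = 3^1*5^1*53^( - 1 )*79^ ( - 1)*179^1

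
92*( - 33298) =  - 3063416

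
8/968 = 1/121 = 0.01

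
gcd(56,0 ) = 56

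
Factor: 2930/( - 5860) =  - 1/2 = - 2^( - 1)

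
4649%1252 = 893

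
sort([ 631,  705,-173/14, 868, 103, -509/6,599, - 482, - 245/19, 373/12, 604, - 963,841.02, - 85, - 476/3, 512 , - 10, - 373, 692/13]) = [ - 963, - 482, - 373, - 476/3, - 85 , - 509/6  , - 245/19,-173/14, - 10,373/12, 692/13,103, 512, 599, 604,631,705, 841.02, 868 ]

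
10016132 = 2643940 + 7372192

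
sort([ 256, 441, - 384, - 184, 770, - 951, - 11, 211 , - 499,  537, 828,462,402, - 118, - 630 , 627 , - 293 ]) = [ -951, - 630, - 499, - 384, - 293, - 184, - 118, - 11, 211, 256,  402, 441, 462, 537, 627, 770,828 ]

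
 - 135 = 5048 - 5183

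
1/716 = 1/716 = 0.00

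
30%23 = 7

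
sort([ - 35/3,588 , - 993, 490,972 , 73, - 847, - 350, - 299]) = [ - 993, - 847 ,-350,  -  299,-35/3,73, 490,588,972]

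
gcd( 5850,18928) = 26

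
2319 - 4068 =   -  1749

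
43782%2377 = 996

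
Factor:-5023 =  - 5023^1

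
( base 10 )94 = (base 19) 4I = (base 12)7a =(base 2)1011110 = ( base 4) 1132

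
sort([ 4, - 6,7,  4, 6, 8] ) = [-6, 4,4, 6 , 7, 8]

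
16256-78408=-62152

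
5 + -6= - 1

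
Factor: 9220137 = 3^1*17^1*347^1*521^1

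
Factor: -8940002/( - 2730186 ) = 3^( - 4 )*19^( - 1)*257^1*887^( - 1)*17393^1   =  4470001/1365093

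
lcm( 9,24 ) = 72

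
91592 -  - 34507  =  126099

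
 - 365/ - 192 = 1 + 173/192 =1.90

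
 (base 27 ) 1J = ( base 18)2a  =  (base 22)22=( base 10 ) 46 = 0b101110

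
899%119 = 66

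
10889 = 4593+6296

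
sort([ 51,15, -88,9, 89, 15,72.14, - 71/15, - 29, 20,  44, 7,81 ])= [ - 88, - 29, - 71/15,7,9, 15,15,20,44, 51, 72.14, 81 , 89]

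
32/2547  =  32/2547=0.01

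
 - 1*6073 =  - 6073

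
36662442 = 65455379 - 28792937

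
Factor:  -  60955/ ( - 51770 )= 2^( - 1)*31^(  -  1)*73^1=73/62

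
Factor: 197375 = 5^3*1579^1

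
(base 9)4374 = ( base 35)2M6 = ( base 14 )1266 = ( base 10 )3226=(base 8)6232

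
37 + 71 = 108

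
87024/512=169 + 31/32 = 169.97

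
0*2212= 0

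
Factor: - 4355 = -5^1 * 13^1 * 67^1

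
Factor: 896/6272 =7^( - 1 ) = 1/7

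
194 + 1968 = 2162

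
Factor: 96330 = 2^1*3^1 *5^1 *13^2*19^1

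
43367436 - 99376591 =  - 56009155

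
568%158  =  94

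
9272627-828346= 8444281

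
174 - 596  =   - 422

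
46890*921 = 43185690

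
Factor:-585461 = -585461^1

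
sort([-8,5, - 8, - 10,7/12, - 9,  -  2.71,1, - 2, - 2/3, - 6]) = [ -10,-9, - 8, - 8,-6,-2.71, - 2, - 2/3,7/12 , 1,5 ]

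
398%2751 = 398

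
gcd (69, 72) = 3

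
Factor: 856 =2^3*107^1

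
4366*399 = 1742034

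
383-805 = -422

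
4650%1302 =744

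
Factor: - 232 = -2^3*29^1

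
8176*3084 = 25214784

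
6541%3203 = 135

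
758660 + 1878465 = 2637125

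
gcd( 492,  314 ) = 2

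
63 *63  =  3969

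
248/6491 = 248/6491= 0.04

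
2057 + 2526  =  4583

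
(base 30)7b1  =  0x19E7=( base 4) 1213213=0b1100111100111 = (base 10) 6631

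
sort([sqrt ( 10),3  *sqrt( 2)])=[ sqrt(10 ),3*sqrt(2)]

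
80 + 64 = 144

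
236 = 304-68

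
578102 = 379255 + 198847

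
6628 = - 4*( -1657)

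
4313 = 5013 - 700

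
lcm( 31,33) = 1023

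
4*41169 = 164676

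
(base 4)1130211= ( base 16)1725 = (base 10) 5925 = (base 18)1053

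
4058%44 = 10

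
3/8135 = 3/8135 =0.00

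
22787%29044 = 22787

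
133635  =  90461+43174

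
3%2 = 1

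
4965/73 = 4965/73 = 68.01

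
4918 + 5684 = 10602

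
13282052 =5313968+7968084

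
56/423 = 56/423 = 0.13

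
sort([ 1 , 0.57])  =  [ 0.57,1] 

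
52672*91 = 4793152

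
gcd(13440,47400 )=120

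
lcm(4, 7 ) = 28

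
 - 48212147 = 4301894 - 52514041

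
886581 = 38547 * 23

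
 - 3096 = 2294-5390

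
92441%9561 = 6392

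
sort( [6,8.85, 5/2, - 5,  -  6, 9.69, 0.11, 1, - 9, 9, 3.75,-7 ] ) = [ - 9, - 7, - 6,-5, 0.11,1, 5/2, 3.75 , 6,8.85 , 9,9.69]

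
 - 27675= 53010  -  80685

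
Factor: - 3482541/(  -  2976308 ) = 2^(  -  2 )*3^3*128983^1*744077^(-1)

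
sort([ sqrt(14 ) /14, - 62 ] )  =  [ - 62,  sqrt(14 )/14]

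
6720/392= 120/7 = 17.14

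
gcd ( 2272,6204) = 4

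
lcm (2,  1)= 2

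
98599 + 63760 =162359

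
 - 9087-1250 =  - 10337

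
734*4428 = 3250152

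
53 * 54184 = 2871752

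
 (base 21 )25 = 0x2f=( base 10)47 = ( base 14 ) 35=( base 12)3b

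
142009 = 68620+73389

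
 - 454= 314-768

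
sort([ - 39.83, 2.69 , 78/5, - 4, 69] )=[ - 39.83, - 4,2.69, 78/5,69]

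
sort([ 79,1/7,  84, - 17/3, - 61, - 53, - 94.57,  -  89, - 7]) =[ - 94.57, - 89 ,  -  61, - 53, -7, - 17/3, 1/7, 79,84]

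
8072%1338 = 44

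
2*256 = 512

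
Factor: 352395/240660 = 41/28 = 2^( - 2)*7^ ( - 1)*41^1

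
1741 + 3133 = 4874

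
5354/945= 5354/945 = 5.67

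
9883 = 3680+6203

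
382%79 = 66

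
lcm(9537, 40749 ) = 448239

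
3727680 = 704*5295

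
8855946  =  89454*99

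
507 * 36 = 18252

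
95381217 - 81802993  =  13578224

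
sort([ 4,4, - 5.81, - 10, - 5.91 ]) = [ - 10, - 5.91, -5.81, 4, 4 ] 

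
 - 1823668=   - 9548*191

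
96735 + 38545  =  135280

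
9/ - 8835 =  - 1 + 2942/2945 = - 0.00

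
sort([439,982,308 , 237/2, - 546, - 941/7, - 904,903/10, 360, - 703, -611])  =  [ - 904, - 703, - 611, - 546, - 941/7 , 903/10,237/2,308,  360, 439,982 ]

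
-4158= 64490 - 68648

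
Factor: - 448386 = - 2^1*3^1*74731^1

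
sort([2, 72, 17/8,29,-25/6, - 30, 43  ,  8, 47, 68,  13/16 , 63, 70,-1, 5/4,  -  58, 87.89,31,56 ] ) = [-58, - 30,-25/6,  -  1,  13/16,5/4,2, 17/8 , 8, 29, 31, 43, 47, 56, 63 , 68, 70,72,87.89]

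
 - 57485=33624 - 91109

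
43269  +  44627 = 87896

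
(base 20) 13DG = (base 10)9476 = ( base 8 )22404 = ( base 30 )afq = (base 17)1fd7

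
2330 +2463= 4793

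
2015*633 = 1275495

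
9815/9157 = 9815/9157 = 1.07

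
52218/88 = 593 + 17/44 = 593.39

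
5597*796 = 4455212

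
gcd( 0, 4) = 4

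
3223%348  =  91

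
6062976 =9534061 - 3471085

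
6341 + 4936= 11277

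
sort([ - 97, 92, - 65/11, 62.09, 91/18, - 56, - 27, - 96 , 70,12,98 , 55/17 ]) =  [-97, - 96 , - 56, - 27, - 65/11 , 55/17 , 91/18,12, 62.09,70,  92 , 98] 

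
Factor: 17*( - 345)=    - 5865  =  -3^1*5^1*17^1*  23^1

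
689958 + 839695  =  1529653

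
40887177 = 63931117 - 23043940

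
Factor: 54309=3^1*43^1 *421^1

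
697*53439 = 37246983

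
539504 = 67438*8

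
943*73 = 68839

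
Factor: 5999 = 7^1*857^1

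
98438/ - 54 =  - 49219/27 = - 1822.93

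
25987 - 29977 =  - 3990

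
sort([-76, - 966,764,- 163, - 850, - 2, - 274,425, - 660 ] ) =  [-966 , - 850, - 660, - 274, - 163, - 76,-2,425, 764] 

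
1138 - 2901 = -1763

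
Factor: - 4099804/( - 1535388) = 1024951/383847 = 3^ ( - 1)*23^(-1) * 5563^( - 1 )*1024951^1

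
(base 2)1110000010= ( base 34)qe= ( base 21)20G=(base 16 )382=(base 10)898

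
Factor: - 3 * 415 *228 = -283860 = -  2^2*3^2*5^1*19^1*83^1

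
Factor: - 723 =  - 3^1*241^1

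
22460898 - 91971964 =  - 69511066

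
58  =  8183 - 8125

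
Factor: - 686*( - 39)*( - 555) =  - 14848470 = - 2^1*3^2*5^1*7^3*  13^1*37^1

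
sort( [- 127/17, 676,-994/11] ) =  [ - 994/11, - 127/17 , 676]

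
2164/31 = 2164/31 = 69.81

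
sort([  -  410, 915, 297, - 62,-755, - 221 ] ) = [-755,-410,- 221, - 62,297, 915 ] 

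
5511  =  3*1837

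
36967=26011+10956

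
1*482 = 482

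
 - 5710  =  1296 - 7006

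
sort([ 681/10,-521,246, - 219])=[ - 521, - 219,681/10, 246 ] 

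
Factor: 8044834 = 2^1 * 7^1*  574631^1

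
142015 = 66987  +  75028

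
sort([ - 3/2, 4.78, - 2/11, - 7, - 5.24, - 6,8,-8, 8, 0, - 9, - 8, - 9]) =[ - 9 , - 9, - 8, - 8, - 7, - 6, - 5.24, - 3/2, - 2/11,0, 4.78,8, 8] 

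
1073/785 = 1 + 288/785 = 1.37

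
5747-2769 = 2978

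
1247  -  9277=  - 8030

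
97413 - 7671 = 89742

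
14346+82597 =96943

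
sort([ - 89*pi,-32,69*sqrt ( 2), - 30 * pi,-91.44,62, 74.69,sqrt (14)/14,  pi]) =[ - 89*pi  , - 30*pi, - 91.44, - 32,sqrt(14) /14,pi,  62,74.69,69*sqrt (2 )]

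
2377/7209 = 2377/7209  =  0.33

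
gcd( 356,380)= 4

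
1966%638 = 52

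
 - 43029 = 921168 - 964197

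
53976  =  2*26988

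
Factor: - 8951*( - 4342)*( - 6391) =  - 2^1*7^1*11^1 * 13^1*83^1 * 167^1* 8951^1 = -  248387761622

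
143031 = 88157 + 54874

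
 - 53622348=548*( - 97851) 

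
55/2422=55/2422  =  0.02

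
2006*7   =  14042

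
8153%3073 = 2007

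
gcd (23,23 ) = 23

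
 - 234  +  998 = 764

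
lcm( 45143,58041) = 406287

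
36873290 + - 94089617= - 57216327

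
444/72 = 37/6 = 6.17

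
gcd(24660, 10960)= 2740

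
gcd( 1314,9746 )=2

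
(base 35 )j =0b10011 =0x13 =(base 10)19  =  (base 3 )201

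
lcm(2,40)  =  40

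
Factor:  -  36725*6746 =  - 2^1*5^2*13^1*113^1*3373^1 = -247746850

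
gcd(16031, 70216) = 1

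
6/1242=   1/207 = 0.00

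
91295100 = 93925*972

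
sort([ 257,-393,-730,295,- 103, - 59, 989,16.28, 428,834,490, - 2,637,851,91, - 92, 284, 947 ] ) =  [ - 730, - 393, - 103, - 92,-59, - 2,16.28,  91, 257,284,  295, 428, 490, 637,  834,851,  947, 989]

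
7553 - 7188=365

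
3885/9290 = 777/1858 = 0.42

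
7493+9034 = 16527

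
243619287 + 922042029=1165661316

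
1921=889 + 1032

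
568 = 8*71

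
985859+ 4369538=5355397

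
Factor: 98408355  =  3^1 * 5^1 * 2371^1*2767^1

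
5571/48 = 1857/16= 116.06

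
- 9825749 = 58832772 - 68658521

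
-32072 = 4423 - 36495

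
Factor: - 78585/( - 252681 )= 5^1*11^ (  -  1 )*13^1*19^( - 1 ) =65/209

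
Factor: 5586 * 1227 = 6854022 = 2^1 * 3^2*7^2*19^1*409^1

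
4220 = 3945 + 275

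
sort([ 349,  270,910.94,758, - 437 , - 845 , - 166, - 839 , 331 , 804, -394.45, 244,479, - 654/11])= [ - 845,-839, - 437, - 394.45, - 166,-654/11,244,270,331 , 349 , 479, 758,804, 910.94] 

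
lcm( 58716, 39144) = 117432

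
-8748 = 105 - 8853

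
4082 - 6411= - 2329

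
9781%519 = 439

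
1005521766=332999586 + 672522180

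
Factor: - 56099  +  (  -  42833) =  - 2^2*24733^1  =  - 98932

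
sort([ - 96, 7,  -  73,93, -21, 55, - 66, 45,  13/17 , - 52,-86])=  [ - 96, - 86,- 73, - 66, - 52, - 21,13/17,7,45, 55,93] 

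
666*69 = 45954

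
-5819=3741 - 9560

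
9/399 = 3/133 = 0.02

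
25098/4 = 6274+1/2 = 6274.50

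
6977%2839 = 1299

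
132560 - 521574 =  - 389014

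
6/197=6/197 = 0.03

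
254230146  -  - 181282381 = 435512527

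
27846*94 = 2617524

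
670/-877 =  - 1 + 207/877 = - 0.76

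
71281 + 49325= 120606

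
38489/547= 70 + 199/547 = 70.36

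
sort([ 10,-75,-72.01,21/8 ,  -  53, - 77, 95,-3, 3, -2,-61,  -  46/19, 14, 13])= [ - 77,- 75, - 72.01,  -  61,  -  53, - 3,-46/19, -2, 21/8,  3, 10, 13,14,95 ] 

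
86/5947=86/5947=0.01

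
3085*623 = 1921955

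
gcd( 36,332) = 4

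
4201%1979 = 243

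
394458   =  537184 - 142726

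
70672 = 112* 631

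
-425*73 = - 31025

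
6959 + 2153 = 9112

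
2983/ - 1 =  - 2983 + 0/1 = - 2983.00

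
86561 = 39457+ 47104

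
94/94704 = 47/47352 = 0.00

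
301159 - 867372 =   -  566213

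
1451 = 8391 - 6940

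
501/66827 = 501/66827 = 0.01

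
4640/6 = 773 + 1/3 = 773.33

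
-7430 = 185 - 7615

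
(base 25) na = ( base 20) 195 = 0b1001001001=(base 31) IR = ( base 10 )585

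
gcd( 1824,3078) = 114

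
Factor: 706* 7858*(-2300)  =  -12759820400 = - 2^4 * 5^2*23^1*353^1 * 3929^1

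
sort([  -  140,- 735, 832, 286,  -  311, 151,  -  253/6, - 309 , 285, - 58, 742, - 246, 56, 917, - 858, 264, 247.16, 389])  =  [  -  858,  -  735,-311, - 309,  -  246, - 140,-58,-253/6,  56, 151,247.16,  264, 285, 286,389 , 742,  832,917]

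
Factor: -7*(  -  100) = 2^2*5^2 *7^1=   700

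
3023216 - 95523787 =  - 92500571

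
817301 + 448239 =1265540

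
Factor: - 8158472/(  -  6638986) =2^2 * 7^1*145687^1*3319493^( - 1) =4079236/3319493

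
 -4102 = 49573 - 53675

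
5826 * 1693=9863418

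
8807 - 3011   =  5796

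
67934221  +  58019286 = 125953507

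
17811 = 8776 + 9035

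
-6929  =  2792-9721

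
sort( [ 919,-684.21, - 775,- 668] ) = [  -  775, - 684.21,  -  668, 919]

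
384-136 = 248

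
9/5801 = 9/5801 = 0.00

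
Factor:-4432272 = -2^4*3^1*13^1*7103^1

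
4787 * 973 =4657751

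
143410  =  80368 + 63042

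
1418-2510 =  - 1092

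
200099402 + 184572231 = 384671633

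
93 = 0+93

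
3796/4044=949/1011 = 0.94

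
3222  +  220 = 3442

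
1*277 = 277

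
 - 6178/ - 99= 62+40/99= 62.40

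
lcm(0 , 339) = 0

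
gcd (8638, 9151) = 1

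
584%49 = 45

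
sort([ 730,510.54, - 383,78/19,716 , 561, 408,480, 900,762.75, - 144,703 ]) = [-383, - 144, 78/19,408,480, 510.54,561,703, 716,730,762.75,900 ]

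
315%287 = 28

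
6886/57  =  6886/57= 120.81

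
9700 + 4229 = 13929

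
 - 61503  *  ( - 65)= 3997695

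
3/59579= 3/59579=0.00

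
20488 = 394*52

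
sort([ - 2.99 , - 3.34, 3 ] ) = [ - 3.34,-2.99, 3]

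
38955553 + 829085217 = 868040770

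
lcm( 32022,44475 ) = 800550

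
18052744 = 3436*5254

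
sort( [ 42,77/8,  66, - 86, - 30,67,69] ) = [  -  86,-30, 77/8 , 42,66, 67, 69 ] 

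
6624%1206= 594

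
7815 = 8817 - 1002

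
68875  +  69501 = 138376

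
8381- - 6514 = 14895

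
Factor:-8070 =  - 2^1 *3^1*5^1*269^1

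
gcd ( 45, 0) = 45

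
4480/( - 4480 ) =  -1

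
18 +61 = 79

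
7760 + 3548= 11308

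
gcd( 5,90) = 5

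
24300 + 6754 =31054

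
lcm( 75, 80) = 1200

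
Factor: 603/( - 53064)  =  -2^( - 3 )*11^( - 1)  =  - 1/88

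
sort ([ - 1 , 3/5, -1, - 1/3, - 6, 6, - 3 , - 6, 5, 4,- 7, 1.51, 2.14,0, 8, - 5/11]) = [ - 7, - 6, - 6, - 3, - 1,-1, - 5/11 , - 1/3,0, 3/5 , 1.51, 2.14,4, 5,6, 8 ]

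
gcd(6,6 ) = 6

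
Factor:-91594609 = -59^1 * 1552451^1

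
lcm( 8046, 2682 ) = 8046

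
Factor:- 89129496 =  - 2^3*3^1*73^1*50873^1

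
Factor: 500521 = 7^1*71503^1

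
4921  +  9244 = 14165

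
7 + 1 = 8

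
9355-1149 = 8206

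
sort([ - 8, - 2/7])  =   [ -8, - 2/7]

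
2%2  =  0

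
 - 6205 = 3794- 9999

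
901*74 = 66674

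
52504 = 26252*2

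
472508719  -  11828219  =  460680500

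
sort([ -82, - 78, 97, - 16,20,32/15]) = [  -  82, - 78,-16 , 32/15, 20,97]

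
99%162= 99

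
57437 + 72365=129802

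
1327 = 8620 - 7293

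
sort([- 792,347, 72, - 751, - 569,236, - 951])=[ - 951 , - 792, - 751,-569,72,236, 347]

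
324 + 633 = 957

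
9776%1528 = 608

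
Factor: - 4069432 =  - 2^3*31^1*61^1 * 269^1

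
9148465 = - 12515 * (  -  731)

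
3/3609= 1/1203 = 0.00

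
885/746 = 1 + 139/746  =  1.19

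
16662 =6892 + 9770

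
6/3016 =3/1508 = 0.00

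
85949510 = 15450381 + 70499129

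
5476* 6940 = 38003440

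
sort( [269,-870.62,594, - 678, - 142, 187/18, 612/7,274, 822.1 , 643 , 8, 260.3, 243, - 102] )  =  [  -  870.62,  -  678, - 142, - 102 , 8, 187/18, 612/7, 243, 260.3, 269, 274, 594, 643, 822.1]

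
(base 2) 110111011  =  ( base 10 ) 443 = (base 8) 673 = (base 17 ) 191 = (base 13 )281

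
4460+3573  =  8033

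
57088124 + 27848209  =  84936333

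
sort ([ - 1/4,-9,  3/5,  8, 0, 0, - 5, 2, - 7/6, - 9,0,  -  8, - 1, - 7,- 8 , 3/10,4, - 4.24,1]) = [ -9,-9,-8,  -  8,  -  7,  -  5, - 4.24, - 7/6, - 1, - 1/4,  0, 0, 0,3/10, 3/5,1, 2,4,  8] 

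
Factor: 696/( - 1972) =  - 6/17 = - 2^1*3^1 * 17^(-1) 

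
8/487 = 8/487 = 0.02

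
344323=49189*7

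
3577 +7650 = 11227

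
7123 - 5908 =1215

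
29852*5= 149260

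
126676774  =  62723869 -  - 63952905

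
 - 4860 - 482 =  - 5342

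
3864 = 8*483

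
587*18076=10610612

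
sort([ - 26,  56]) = [-26 , 56]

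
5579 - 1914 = 3665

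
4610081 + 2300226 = 6910307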